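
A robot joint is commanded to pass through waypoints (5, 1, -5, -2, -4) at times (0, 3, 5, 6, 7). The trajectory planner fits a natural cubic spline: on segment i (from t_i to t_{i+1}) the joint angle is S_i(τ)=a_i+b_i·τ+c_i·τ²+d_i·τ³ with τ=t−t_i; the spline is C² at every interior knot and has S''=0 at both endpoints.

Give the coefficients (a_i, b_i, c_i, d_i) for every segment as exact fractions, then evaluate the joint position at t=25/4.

  seg 0: a=5 b=11/642 c=0 d=-289/1926
  seg 1: a=1 b=-1295/321 c=-289/214 d=1199/1284
  seg 2: a=-5 b=568/321 c=455/107 d=-970/321
  seg 3: a=-2 b=388/321 c=-515/107 d=515/321
S(25/4) = -13515/6848

Δ: Δ0=-4/3, Δ1=-3, Δ2=3, Δ3=-2
row 1: diag=10, rhs=-10; c'=1/5, d'=-1
row 2: denom=6−2·1/5=28/5; d'=(36−2·-1)/(28/5)=95/14
row 3: denom=4−1·5/28=107/28; d'=(-30−1·95/14)/(107/28)=-1030/107
back: M3=-1030/107
back: M2=95/14−5/28·-1030/107=910/107
back: M1=-1−1/5·910/107=-289/107
M: M0=0, M1=-289/107, M2=910/107, M3=-1030/107, M4=0
seg 0: a=5, c=M0/2=0, d=(M1−M0)/(6·3)=-289/1926, b=Δ0−h0·(2M0+M1)/6=11/642
seg 1: a=1, c=M1/2=-289/214, d=(M2−M1)/(6·2)=1199/1284, b=Δ1−h1·(2M1+M2)/6=-1295/321
seg 2: a=-5, c=M2/2=455/107, d=(M3−M2)/(6·1)=-970/321, b=Δ2−h2·(2M2+M3)/6=568/321
seg 3: a=-2, c=M3/2=-515/107, d=(M4−M3)/(6·1)=515/321, b=Δ3−h3·(2M3+M4)/6=388/321
t_q=25/4 → seg 3, τ=1/4; S=-2+388/321·τ+-515/107·τ²+515/321·τ³=-13515/6848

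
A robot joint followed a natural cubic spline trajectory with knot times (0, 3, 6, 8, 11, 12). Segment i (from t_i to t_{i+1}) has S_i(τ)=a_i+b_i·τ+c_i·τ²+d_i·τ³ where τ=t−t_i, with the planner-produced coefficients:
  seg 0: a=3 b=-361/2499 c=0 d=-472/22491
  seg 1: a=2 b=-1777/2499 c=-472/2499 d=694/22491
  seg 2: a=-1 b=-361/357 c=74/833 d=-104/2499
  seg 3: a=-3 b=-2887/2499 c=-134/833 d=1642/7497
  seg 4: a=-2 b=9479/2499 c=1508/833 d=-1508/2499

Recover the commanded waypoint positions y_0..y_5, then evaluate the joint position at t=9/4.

y_0=3 y_1=2 y_2=-1 y_3=-3 y_4=-2 y_5=3
S(9/4) = 2319/952

y_0 = S_0(0) = a_0 = 3
y_1 = S_1(0) = a_1 = 2
y_2 = S_2(0) = a_2 = -1
y_3 = S_3(0) = a_3 = -3
y_4 = S_4(0) = a_4 = -2
y_5 = S_4(1) = 3
t_q=9/4 is in segment 0 (τ=9/4); S_0(τ)=2319/952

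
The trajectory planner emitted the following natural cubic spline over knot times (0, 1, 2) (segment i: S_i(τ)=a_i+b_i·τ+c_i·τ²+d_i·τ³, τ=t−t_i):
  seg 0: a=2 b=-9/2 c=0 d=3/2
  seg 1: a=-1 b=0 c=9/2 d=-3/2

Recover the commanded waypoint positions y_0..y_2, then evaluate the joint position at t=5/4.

y_0 = S_0(0) = a_0 = 2
y_1 = S_1(0) = a_1 = -1
y_2 = S_1(1) = 2
t_q=5/4 is in segment 1 (τ=1/4); S_1(τ)=-95/128

y_0=2 y_1=-1 y_2=2
S(5/4) = -95/128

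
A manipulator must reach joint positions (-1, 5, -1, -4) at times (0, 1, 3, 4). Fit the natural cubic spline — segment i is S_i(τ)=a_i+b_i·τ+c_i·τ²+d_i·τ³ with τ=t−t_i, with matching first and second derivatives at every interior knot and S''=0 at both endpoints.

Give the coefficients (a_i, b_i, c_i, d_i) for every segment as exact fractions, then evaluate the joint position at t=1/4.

  seg 0: a=-1 b=123/16 c=0 d=-27/16
  seg 1: a=5 b=21/8 c=-81/16 d=9/8
  seg 2: a=-1 b=-33/8 c=27/16 d=-9/16
S(1/4) = 917/1024

Δ: Δ0=6, Δ1=-3, Δ2=-3
row 1: diag=6, rhs=-54; c'=1/3, d'=-9
row 2: denom=6−2·1/3=16/3; d'=(0−2·-9)/(16/3)=27/8
back: M2=27/8
back: M1=-9−1/3·27/8=-81/8
M: M0=0, M1=-81/8, M2=27/8, M3=0
seg 0: a=-1, c=M0/2=0, d=(M1−M0)/(6·1)=-27/16, b=Δ0−h0·(2M0+M1)/6=123/16
seg 1: a=5, c=M1/2=-81/16, d=(M2−M1)/(6·2)=9/8, b=Δ1−h1·(2M1+M2)/6=21/8
seg 2: a=-1, c=M2/2=27/16, d=(M3−M2)/(6·1)=-9/16, b=Δ2−h2·(2M2+M3)/6=-33/8
t_q=1/4 → seg 0, τ=1/4; S=-1+123/16·τ+0·τ²+-27/16·τ³=917/1024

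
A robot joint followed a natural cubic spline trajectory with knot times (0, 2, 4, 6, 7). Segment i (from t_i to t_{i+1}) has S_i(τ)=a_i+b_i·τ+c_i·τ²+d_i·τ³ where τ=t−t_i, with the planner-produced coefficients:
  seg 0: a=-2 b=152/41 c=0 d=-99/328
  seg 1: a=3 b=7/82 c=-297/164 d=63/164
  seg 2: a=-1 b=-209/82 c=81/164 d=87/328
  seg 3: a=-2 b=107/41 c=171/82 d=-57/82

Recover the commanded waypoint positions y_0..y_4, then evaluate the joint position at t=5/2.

y_0 = S_0(0) = a_0 = -2
y_1 = S_1(0) = a_1 = 3
y_2 = S_2(0) = a_2 = -1
y_3 = S_3(0) = a_3 = -2
y_4 = S_3(1) = 2
t_q=5/2 is in segment 1 (τ=1/2); S_1(τ)=3461/1312

y_0=-2 y_1=3 y_2=-1 y_3=-2 y_4=2
S(5/2) = 3461/1312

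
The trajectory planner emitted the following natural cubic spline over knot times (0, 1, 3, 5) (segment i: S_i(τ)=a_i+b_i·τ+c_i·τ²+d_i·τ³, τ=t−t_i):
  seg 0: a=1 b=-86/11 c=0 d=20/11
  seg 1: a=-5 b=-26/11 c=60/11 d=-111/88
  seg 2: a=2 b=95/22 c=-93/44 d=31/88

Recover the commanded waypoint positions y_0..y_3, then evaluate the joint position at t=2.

y_0 = S_0(0) = a_0 = 1
y_1 = S_1(0) = a_1 = -5
y_2 = S_2(0) = a_2 = 2
y_3 = S_2(2) = 5
t_q=2 is in segment 1 (τ=1); S_1(τ)=-279/88

y_0=1 y_1=-5 y_2=2 y_3=5
S(2) = -279/88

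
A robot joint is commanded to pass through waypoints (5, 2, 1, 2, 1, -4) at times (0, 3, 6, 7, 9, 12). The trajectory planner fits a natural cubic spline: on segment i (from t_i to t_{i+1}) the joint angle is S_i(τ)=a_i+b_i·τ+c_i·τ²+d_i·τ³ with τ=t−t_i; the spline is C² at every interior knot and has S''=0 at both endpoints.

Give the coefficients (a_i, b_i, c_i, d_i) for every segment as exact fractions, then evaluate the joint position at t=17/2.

  seg 0: a=5 b=-269/264 c=0 d=5/2376
  seg 1: a=2 b=-127/132 c=5/264 d=151/2376
  seg 2: a=1 b=229/264 c=13/22 d=-11/24
  seg 3: a=2 b=89/132 c=-69/88 d=13/132
  seg 4: a=1 b=-169/132 c=-17/88 d=17/792
S(17/2) = 139/88

Δ: Δ0=-1, Δ1=-1/3, Δ2=1, Δ3=-1/2, Δ4=-5/3
row 1: diag=12, rhs=4; c'=1/4, d'=1/3
row 2: denom=8−3·1/4=29/4; d'=(8−3·1/3)/(29/4)=28/29
row 3: denom=6−1·4/29=170/29; d'=(-9−1·28/29)/(170/29)=-17/10
row 4: denom=10−2·29/85=792/85; d'=(-7−2·-17/10)/(792/85)=-17/44
back: M4=-17/44
back: M3=-17/10−29/85·-17/44=-69/44
back: M2=28/29−4/29·-69/44=13/11
back: M1=1/3−1/4·13/11=5/132
M: M0=0, M1=5/132, M2=13/11, M3=-69/44, M4=-17/44, M5=0
seg 0: a=5, c=M0/2=0, d=(M1−M0)/(6·3)=5/2376, b=Δ0−h0·(2M0+M1)/6=-269/264
seg 1: a=2, c=M1/2=5/264, d=(M2−M1)/(6·3)=151/2376, b=Δ1−h1·(2M1+M2)/6=-127/132
seg 2: a=1, c=M2/2=13/22, d=(M3−M2)/(6·1)=-11/24, b=Δ2−h2·(2M2+M3)/6=229/264
seg 3: a=2, c=M3/2=-69/88, d=(M4−M3)/(6·2)=13/132, b=Δ3−h3·(2M3+M4)/6=89/132
seg 4: a=1, c=M4/2=-17/88, d=(M5−M4)/(6·3)=17/792, b=Δ4−h4·(2M4+M5)/6=-169/132
t_q=17/2 → seg 3, τ=3/2; S=2+89/132·τ+-69/88·τ²+13/132·τ³=139/88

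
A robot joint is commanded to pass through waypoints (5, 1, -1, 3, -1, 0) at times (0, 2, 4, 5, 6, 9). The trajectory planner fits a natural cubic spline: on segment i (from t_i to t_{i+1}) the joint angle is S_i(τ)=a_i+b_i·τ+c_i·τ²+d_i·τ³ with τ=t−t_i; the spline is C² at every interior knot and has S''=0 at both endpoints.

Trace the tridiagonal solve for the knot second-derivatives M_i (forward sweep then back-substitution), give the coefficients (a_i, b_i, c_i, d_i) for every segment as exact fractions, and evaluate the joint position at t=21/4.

  seg 0: a=5 b=-119/75 c=0 d=-31/300
  seg 1: a=1 b=-212/75 c=-31/50 d=23/30
  seg 2: a=-1 b=292/75 c=199/50 d=-581/150
  seg 3: a=3 b=7/30 c=-191/25 d=511/150
  seg 4: a=-1 b=-362/75 c=129/50 d=-43/150
S(21/4) = 8429/3200

Δ: Δ0=-2, Δ1=-1, Δ2=4, Δ3=-4, Δ4=1/3
row 1: diag=8, rhs=6; c'=1/4, d'=3/4
row 2: denom=6−2·1/4=11/2; d'=(30−2·3/4)/(11/2)=57/11
row 3: denom=4−1·2/11=42/11; d'=(-48−1·57/11)/(42/11)=-195/14
row 4: denom=8−1·11/42=325/42; d'=(26−1·-195/14)/(325/42)=129/25
back: M4=129/25
back: M3=-195/14−11/42·129/25=-382/25
back: M2=57/11−2/11·-382/25=199/25
back: M1=3/4−1/4·199/25=-31/25
M: M0=0, M1=-31/25, M2=199/25, M3=-382/25, M4=129/25, M5=0
seg 0: a=5, c=M0/2=0, d=(M1−M0)/(6·2)=-31/300, b=Δ0−h0·(2M0+M1)/6=-119/75
seg 1: a=1, c=M1/2=-31/50, d=(M2−M1)/(6·2)=23/30, b=Δ1−h1·(2M1+M2)/6=-212/75
seg 2: a=-1, c=M2/2=199/50, d=(M3−M2)/(6·1)=-581/150, b=Δ2−h2·(2M2+M3)/6=292/75
seg 3: a=3, c=M3/2=-191/25, d=(M4−M3)/(6·1)=511/150, b=Δ3−h3·(2M3+M4)/6=7/30
seg 4: a=-1, c=M4/2=129/50, d=(M5−M4)/(6·3)=-43/150, b=Δ4−h4·(2M4+M5)/6=-362/75
t_q=21/4 → seg 3, τ=1/4; S=3+7/30·τ+-191/25·τ²+511/150·τ³=8429/3200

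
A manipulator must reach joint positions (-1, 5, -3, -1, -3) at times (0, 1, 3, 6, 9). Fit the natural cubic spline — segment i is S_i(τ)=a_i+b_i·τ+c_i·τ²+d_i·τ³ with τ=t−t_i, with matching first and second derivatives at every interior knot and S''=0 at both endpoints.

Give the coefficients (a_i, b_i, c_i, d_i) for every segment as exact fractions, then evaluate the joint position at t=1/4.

  seg 0: a=-1 b=823/103 c=0 d=-205/103
  seg 1: a=5 b=208/103 c=-615/103 d=305/206
  seg 2: a=-3 b=-422/103 c=300/103 d=-1228/2781
  seg 3: a=-1 b=150/103 c=-328/309 d=328/2781
S(1/4) = 6371/6592

Δ: Δ0=6, Δ1=-4, Δ2=2/3, Δ3=-2/3
row 1: diag=6, rhs=-60; c'=1/3, d'=-10
row 2: denom=10−2·1/3=28/3; d'=(28−2·-10)/(28/3)=36/7
row 3: denom=12−3·9/28=309/28; d'=(-8−3·36/7)/(309/28)=-656/309
back: M3=-656/309
back: M2=36/7−9/28·-656/309=600/103
back: M1=-10−1/3·600/103=-1230/103
M: M0=0, M1=-1230/103, M2=600/103, M3=-656/309, M4=0
seg 0: a=-1, c=M0/2=0, d=(M1−M0)/(6·1)=-205/103, b=Δ0−h0·(2M0+M1)/6=823/103
seg 1: a=5, c=M1/2=-615/103, d=(M2−M1)/(6·2)=305/206, b=Δ1−h1·(2M1+M2)/6=208/103
seg 2: a=-3, c=M2/2=300/103, d=(M3−M2)/(6·3)=-1228/2781, b=Δ2−h2·(2M2+M3)/6=-422/103
seg 3: a=-1, c=M3/2=-328/309, d=(M4−M3)/(6·3)=328/2781, b=Δ3−h3·(2M3+M4)/6=150/103
t_q=1/4 → seg 0, τ=1/4; S=-1+823/103·τ+0·τ²+-205/103·τ³=6371/6592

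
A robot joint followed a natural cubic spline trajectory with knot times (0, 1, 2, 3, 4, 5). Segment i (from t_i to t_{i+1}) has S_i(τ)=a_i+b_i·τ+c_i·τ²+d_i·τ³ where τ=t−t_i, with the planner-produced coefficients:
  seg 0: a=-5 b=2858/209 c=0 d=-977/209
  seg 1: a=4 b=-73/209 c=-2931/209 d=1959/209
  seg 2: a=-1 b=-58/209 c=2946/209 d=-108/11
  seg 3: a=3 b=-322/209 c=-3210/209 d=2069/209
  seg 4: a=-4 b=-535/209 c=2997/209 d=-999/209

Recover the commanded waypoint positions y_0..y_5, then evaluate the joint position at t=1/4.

y_0=-5 y_1=4 y_2=-1 y_3=3 y_4=-4 y_5=3
S(1/4) = -22129/13376

y_0 = S_0(0) = a_0 = -5
y_1 = S_1(0) = a_1 = 4
y_2 = S_2(0) = a_2 = -1
y_3 = S_3(0) = a_3 = 3
y_4 = S_4(0) = a_4 = -4
y_5 = S_4(1) = 3
t_q=1/4 is in segment 0 (τ=1/4); S_0(τ)=-22129/13376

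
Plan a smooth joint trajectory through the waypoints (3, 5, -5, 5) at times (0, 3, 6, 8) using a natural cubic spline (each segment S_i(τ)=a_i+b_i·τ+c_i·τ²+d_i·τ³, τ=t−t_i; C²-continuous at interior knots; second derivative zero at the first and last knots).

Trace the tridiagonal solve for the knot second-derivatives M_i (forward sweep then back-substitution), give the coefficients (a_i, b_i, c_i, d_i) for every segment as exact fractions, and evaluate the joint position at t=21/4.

  seg 0: a=3 b=269/111 c=0 d=-65/333
  seg 1: a=5 b=-316/111 c=-65/37 d=59/111
  seg 2: a=-5 b=107/111 c=112/37 d=-56/111
S(21/4) = -10051/2368

Δ: Δ0=2/3, Δ1=-10/3, Δ2=5
row 1: diag=12, rhs=-24; c'=1/4, d'=-2
row 2: denom=10−3·1/4=37/4; d'=(50−3·-2)/(37/4)=224/37
back: M2=224/37
back: M1=-2−1/4·224/37=-130/37
M: M0=0, M1=-130/37, M2=224/37, M3=0
seg 0: a=3, c=M0/2=0, d=(M1−M0)/(6·3)=-65/333, b=Δ0−h0·(2M0+M1)/6=269/111
seg 1: a=5, c=M1/2=-65/37, d=(M2−M1)/(6·3)=59/111, b=Δ1−h1·(2M1+M2)/6=-316/111
seg 2: a=-5, c=M2/2=112/37, d=(M3−M2)/(6·2)=-56/111, b=Δ2−h2·(2M2+M3)/6=107/111
t_q=21/4 → seg 1, τ=9/4; S=5+-316/111·τ+-65/37·τ²+59/111·τ³=-10051/2368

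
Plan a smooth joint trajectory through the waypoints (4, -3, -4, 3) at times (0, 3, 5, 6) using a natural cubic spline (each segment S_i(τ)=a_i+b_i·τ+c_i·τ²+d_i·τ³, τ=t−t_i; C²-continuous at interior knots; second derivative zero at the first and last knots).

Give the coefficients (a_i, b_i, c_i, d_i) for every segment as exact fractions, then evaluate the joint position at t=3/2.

Δ: Δ0=-7/3, Δ1=-1/2, Δ2=7
row 1: diag=10, rhs=11; c'=1/5, d'=11/10
row 2: denom=6−2·1/5=28/5; d'=(45−2·11/10)/(28/5)=107/14
back: M2=107/14
back: M1=11/10−1/5·107/14=-3/7
M: M0=0, M1=-3/7, M2=107/14, M3=0
seg 0: a=4, c=M0/2=0, d=(M1−M0)/(6·3)=-1/42, b=Δ0−h0·(2M0+M1)/6=-89/42
seg 1: a=-3, c=M1/2=-3/14, d=(M2−M1)/(6·2)=113/168, b=Δ1−h1·(2M1+M2)/6=-58/21
seg 2: a=-4, c=M2/2=107/28, d=(M3−M2)/(6·1)=-107/84, b=Δ2−h2·(2M2+M3)/6=187/42
t_q=3/2 → seg 0, τ=3/2; S=4+-89/42·τ+0·τ²+-1/42·τ³=83/112

  seg 0: a=4 b=-89/42 c=0 d=-1/42
  seg 1: a=-3 b=-58/21 c=-3/14 d=113/168
  seg 2: a=-4 b=187/42 c=107/28 d=-107/84
S(3/2) = 83/112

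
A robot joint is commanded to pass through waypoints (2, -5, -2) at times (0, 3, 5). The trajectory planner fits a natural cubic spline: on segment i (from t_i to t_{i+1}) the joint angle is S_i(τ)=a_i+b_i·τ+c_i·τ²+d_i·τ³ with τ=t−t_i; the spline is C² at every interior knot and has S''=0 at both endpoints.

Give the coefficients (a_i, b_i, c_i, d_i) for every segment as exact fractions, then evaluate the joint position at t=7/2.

Δ: Δ0=-7/3, Δ1=3/2
row 1: diag=10, rhs=23; c'=1/5, d'=23/10
back: M1=23/10
M: M0=0, M1=23/10, M2=0
seg 0: a=2, c=M0/2=0, d=(M1−M0)/(6·3)=23/180, b=Δ0−h0·(2M0+M1)/6=-209/60
seg 1: a=-5, c=M1/2=23/20, d=(M2−M1)/(6·2)=-23/120, b=Δ1−h1·(2M1+M2)/6=-1/30
t_q=7/2 → seg 1, τ=1/2; S=-5+-1/30·τ+23/20·τ²+-23/120·τ³=-1521/320

  seg 0: a=2 b=-209/60 c=0 d=23/180
  seg 1: a=-5 b=-1/30 c=23/20 d=-23/120
S(7/2) = -1521/320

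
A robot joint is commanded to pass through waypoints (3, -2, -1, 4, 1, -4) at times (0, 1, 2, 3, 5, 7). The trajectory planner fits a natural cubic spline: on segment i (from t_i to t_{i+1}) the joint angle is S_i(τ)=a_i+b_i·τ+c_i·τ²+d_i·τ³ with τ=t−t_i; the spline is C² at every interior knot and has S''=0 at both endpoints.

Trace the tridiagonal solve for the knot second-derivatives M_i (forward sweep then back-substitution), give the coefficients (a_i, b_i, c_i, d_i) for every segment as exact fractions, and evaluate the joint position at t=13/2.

  seg 0: a=3 b=-1961/314 c=0 d=391/314
  seg 1: a=-2 b=-394/157 c=1173/314 d=-71/314
  seg 2: a=-1 b=1345/314 c=480/157 d=-735/314
  seg 3: a=4 b=530/157 c=-1245/314 d=959/1256
  seg 4: a=1 b=-1043/314 c=387/628 d=-129/1256
S(13/2) = -29567/10048

Δ: Δ0=-5, Δ1=1, Δ2=5, Δ3=-3/2, Δ4=-5/2
row 1: diag=4, rhs=36; c'=1/4, d'=9
row 2: denom=4−1·1/4=15/4; d'=(24−1·9)/(15/4)=4
row 3: denom=6−1·4/15=86/15; d'=(-39−1·4)/(86/15)=-15/2
row 4: denom=8−2·15/43=314/43; d'=(-6−2·-15/2)/(314/43)=387/314
back: M4=387/314
back: M3=-15/2−15/43·387/314=-1245/157
back: M2=4−4/15·-1245/157=960/157
back: M1=9−1/4·960/157=1173/157
M: M0=0, M1=1173/157, M2=960/157, M3=-1245/157, M4=387/314, M5=0
seg 0: a=3, c=M0/2=0, d=(M1−M0)/(6·1)=391/314, b=Δ0−h0·(2M0+M1)/6=-1961/314
seg 1: a=-2, c=M1/2=1173/314, d=(M2−M1)/(6·1)=-71/314, b=Δ1−h1·(2M1+M2)/6=-394/157
seg 2: a=-1, c=M2/2=480/157, d=(M3−M2)/(6·1)=-735/314, b=Δ2−h2·(2M2+M3)/6=1345/314
seg 3: a=4, c=M3/2=-1245/314, d=(M4−M3)/(6·2)=959/1256, b=Δ3−h3·(2M3+M4)/6=530/157
seg 4: a=1, c=M4/2=387/628, d=(M5−M4)/(6·2)=-129/1256, b=Δ4−h4·(2M4+M5)/6=-1043/314
t_q=13/2 → seg 4, τ=3/2; S=1+-1043/314·τ+387/628·τ²+-129/1256·τ³=-29567/10048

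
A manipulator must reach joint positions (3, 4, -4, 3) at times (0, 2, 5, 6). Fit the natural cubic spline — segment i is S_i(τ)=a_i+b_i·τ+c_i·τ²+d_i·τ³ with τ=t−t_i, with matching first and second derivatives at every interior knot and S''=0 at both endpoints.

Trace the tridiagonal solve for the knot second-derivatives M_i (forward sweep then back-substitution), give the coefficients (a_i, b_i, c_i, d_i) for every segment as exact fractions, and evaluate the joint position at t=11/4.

Δ: Δ0=1/2, Δ1=-8/3, Δ2=7
row 1: diag=10, rhs=-19; c'=3/10, d'=-19/10
row 2: denom=8−3·3/10=71/10; d'=(58−3·-19/10)/(71/10)=637/71
back: M2=637/71
back: M1=-19/10−3/10·637/71=-326/71
M: M0=0, M1=-326/71, M2=637/71, M3=0
seg 0: a=3, c=M0/2=0, d=(M1−M0)/(6·2)=-163/426, b=Δ0−h0·(2M0+M1)/6=865/426
seg 1: a=4, c=M1/2=-163/71, d=(M2−M1)/(6·3)=107/142, b=Δ1−h1·(2M1+M2)/6=-1091/426
seg 2: a=-4, c=M2/2=637/142, d=(M3−M2)/(6·1)=-637/426, b=Δ2−h2·(2M2+M3)/6=854/213
t_q=11/4 → seg 1, τ=3/4; S=4+-1091/426·τ+-163/71·τ²+107/142·τ³=10049/9088

  seg 0: a=3 b=865/426 c=0 d=-163/426
  seg 1: a=4 b=-1091/426 c=-163/71 d=107/142
  seg 2: a=-4 b=854/213 c=637/142 d=-637/426
S(11/4) = 10049/9088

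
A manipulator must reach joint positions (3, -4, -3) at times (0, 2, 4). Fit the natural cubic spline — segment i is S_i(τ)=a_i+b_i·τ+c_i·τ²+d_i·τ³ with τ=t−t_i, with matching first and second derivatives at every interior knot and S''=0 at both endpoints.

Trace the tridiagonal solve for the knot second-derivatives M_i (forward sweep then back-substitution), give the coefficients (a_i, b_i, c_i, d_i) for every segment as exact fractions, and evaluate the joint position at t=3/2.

Δ: Δ0=-7/2, Δ1=1/2
row 1: diag=8, rhs=24; c'=1/4, d'=3
back: M1=3
M: M0=0, M1=3, M2=0
seg 0: a=3, c=M0/2=0, d=(M1−M0)/(6·2)=1/4, b=Δ0−h0·(2M0+M1)/6=-9/2
seg 1: a=-4, c=M1/2=3/2, d=(M2−M1)/(6·2)=-1/4, b=Δ1−h1·(2M1+M2)/6=-3/2
t_q=3/2 → seg 0, τ=3/2; S=3+-9/2·τ+0·τ²+1/4·τ³=-93/32

  seg 0: a=3 b=-9/2 c=0 d=1/4
  seg 1: a=-4 b=-3/2 c=3/2 d=-1/4
S(3/2) = -93/32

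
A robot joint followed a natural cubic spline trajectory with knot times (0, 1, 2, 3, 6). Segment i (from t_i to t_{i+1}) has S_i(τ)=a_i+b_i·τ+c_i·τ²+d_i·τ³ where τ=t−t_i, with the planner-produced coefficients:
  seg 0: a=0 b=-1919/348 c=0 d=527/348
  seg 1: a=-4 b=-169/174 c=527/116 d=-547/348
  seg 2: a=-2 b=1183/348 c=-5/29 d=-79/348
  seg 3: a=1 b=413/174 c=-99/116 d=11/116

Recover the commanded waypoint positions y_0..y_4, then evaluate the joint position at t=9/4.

y_0 = S_0(0) = a_0 = 0
y_1 = S_1(0) = a_1 = -4
y_2 = S_2(0) = a_2 = -2
y_3 = S_3(0) = a_3 = 1
y_4 = S_3(3) = 3
t_q=9/4 is in segment 2 (τ=1/4); S_2(τ)=-8645/7424

y_0=0 y_1=-4 y_2=-2 y_3=1 y_4=3
S(9/4) = -8645/7424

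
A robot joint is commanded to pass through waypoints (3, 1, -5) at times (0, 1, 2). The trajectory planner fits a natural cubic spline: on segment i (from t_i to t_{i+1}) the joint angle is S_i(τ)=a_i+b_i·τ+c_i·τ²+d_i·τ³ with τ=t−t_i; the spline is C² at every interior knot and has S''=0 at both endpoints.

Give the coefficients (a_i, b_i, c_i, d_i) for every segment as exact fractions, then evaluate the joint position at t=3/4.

  seg 0: a=3 b=-1 c=0 d=-1
  seg 1: a=1 b=-4 c=-3 d=1
S(3/4) = 117/64

Δ: Δ0=-2, Δ1=-6
row 1: diag=4, rhs=-24; c'=1/4, d'=-6
back: M1=-6
M: M0=0, M1=-6, M2=0
seg 0: a=3, c=M0/2=0, d=(M1−M0)/(6·1)=-1, b=Δ0−h0·(2M0+M1)/6=-1
seg 1: a=1, c=M1/2=-3, d=(M2−M1)/(6·1)=1, b=Δ1−h1·(2M1+M2)/6=-4
t_q=3/4 → seg 0, τ=3/4; S=3+-1·τ+0·τ²+-1·τ³=117/64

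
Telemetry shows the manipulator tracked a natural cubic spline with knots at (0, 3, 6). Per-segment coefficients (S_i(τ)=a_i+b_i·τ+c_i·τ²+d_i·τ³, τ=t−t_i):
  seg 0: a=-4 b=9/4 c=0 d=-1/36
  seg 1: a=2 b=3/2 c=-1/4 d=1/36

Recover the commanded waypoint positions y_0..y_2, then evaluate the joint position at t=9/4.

y_0 = S_0(0) = a_0 = -4
y_1 = S_1(0) = a_1 = 2
y_2 = S_1(3) = 5
t_q=9/4 is in segment 0 (τ=9/4); S_0(τ)=191/256

y_0=-4 y_1=2 y_2=5
S(9/4) = 191/256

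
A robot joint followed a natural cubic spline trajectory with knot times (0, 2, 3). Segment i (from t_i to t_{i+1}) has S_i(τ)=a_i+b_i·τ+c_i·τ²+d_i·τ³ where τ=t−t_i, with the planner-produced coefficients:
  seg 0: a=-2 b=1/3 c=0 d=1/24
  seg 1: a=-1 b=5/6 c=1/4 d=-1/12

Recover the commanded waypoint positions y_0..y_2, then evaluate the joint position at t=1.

y_0 = S_0(0) = a_0 = -2
y_1 = S_1(0) = a_1 = -1
y_2 = S_1(1) = 0
t_q=1 is in segment 0 (τ=1); S_0(τ)=-13/8

y_0=-2 y_1=-1 y_2=0
S(1) = -13/8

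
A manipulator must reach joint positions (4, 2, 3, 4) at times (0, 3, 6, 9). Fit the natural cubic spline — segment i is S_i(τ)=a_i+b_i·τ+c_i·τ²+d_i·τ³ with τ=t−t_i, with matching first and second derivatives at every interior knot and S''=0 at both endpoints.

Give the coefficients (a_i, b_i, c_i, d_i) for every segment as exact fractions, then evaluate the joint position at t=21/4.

Δ: Δ0=-2/3, Δ1=1/3, Δ2=1/3
row 1: diag=12, rhs=6; c'=1/4, d'=1/2
row 2: denom=12−3·1/4=45/4; d'=(0−3·1/2)/(45/4)=-2/15
back: M2=-2/15
back: M1=1/2−1/4·-2/15=8/15
M: M0=0, M1=8/15, M2=-2/15, M3=0
seg 0: a=4, c=M0/2=0, d=(M1−M0)/(6·3)=4/135, b=Δ0−h0·(2M0+M1)/6=-14/15
seg 1: a=2, c=M1/2=4/15, d=(M2−M1)/(6·3)=-1/27, b=Δ1−h1·(2M1+M2)/6=-2/15
seg 2: a=3, c=M2/2=-1/15, d=(M3−M2)/(6·3)=1/135, b=Δ2−h2·(2M2+M3)/6=7/15
t_q=21/4 → seg 1, τ=9/4; S=2+-2/15·τ+4/15·τ²+-1/27·τ³=841/320

  seg 0: a=4 b=-14/15 c=0 d=4/135
  seg 1: a=2 b=-2/15 c=4/15 d=-1/27
  seg 2: a=3 b=7/15 c=-1/15 d=1/135
S(21/4) = 841/320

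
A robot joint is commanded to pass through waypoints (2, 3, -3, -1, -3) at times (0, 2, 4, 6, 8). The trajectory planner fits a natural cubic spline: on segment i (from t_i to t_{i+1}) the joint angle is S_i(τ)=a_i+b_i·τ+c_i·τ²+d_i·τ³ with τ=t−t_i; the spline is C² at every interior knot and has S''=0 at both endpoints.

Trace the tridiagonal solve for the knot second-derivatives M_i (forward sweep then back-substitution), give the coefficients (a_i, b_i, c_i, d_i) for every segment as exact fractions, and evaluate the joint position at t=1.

Δ: Δ0=1/2, Δ1=-3, Δ2=1, Δ3=-1
row 1: diag=8, rhs=-21; c'=1/4, d'=-21/8
row 2: denom=8−2·1/4=15/2; d'=(24−2·-21/8)/(15/2)=39/10
row 3: denom=8−2·4/15=112/15; d'=(-12−2·39/10)/(112/15)=-297/112
back: M3=-297/112
back: M2=39/10−4/15·-297/112=129/28
back: M1=-21/8−1/4·129/28=-423/112
M: M0=0, M1=-423/112, M2=129/28, M3=-297/112, M4=0
seg 0: a=2, c=M0/2=0, d=(M1−M0)/(6·2)=-141/448, b=Δ0−h0·(2M0+M1)/6=197/112
seg 1: a=3, c=M1/2=-423/224, d=(M2−M1)/(6·2)=313/448, b=Δ1−h1·(2M1+M2)/6=-113/56
seg 2: a=-3, c=M2/2=129/56, d=(M3−M2)/(6·2)=-271/448, b=Δ2−h2·(2M2+M3)/6=-19/16
seg 3: a=-1, c=M3/2=-297/224, d=(M4−M3)/(6·2)=99/448, b=Δ3−h3·(2M3+M4)/6=43/56
t_q=1 → seg 0, τ=1; S=2+197/112·τ+0·τ²+-141/448·τ³=1543/448

  seg 0: a=2 b=197/112 c=0 d=-141/448
  seg 1: a=3 b=-113/56 c=-423/224 d=313/448
  seg 2: a=-3 b=-19/16 c=129/56 d=-271/448
  seg 3: a=-1 b=43/56 c=-297/224 d=99/448
S(1) = 1543/448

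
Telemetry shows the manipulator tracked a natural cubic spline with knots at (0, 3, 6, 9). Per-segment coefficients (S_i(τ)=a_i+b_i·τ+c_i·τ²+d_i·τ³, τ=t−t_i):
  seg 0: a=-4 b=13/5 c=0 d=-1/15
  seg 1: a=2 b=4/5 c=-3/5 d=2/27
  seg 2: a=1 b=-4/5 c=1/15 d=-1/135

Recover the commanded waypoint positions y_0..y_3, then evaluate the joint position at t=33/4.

y_0=-4 y_1=2 y_2=1 y_3=-1
S(33/4) = -35/64

y_0 = S_0(0) = a_0 = -4
y_1 = S_1(0) = a_1 = 2
y_2 = S_2(0) = a_2 = 1
y_3 = S_2(3) = -1
t_q=33/4 is in segment 2 (τ=9/4); S_2(τ)=-35/64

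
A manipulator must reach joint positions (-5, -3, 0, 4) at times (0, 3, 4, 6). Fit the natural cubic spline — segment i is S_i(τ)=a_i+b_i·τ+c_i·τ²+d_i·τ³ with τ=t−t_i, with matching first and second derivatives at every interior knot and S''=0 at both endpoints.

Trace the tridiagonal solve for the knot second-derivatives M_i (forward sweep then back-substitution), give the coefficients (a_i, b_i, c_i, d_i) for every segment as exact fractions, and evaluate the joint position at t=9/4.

Δ: Δ0=2/3, Δ1=3, Δ2=2
row 1: diag=8, rhs=14; c'=1/8, d'=7/4
row 2: denom=6−1·1/8=47/8; d'=(-6−1·7/4)/(47/8)=-62/47
back: M2=-62/47
back: M1=7/4−1/8·-62/47=90/47
M: M0=0, M1=90/47, M2=-62/47, M3=0
seg 0: a=-5, c=M0/2=0, d=(M1−M0)/(6·3)=5/47, b=Δ0−h0·(2M0+M1)/6=-41/141
seg 1: a=-3, c=M1/2=45/47, d=(M2−M1)/(6·1)=-76/141, b=Δ1−h1·(2M1+M2)/6=364/141
seg 2: a=0, c=M2/2=-31/47, d=(M3−M2)/(6·2)=31/282, b=Δ2−h2·(2M2+M3)/6=406/141
t_q=9/4 → seg 0, τ=9/4; S=-5+-41/141·τ+0·τ²+5/47·τ³=-13363/3008

  seg 0: a=-5 b=-41/141 c=0 d=5/47
  seg 1: a=-3 b=364/141 c=45/47 d=-76/141
  seg 2: a=0 b=406/141 c=-31/47 d=31/282
S(9/4) = -13363/3008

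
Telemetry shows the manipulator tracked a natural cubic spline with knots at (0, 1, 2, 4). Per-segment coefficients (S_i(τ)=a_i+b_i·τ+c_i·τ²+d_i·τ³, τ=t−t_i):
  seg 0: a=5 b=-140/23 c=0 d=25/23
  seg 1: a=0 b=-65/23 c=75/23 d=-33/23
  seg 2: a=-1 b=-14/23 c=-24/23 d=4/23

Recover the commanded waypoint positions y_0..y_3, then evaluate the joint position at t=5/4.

y_0=5 y_1=0 y_2=-1 y_3=-5
S(5/4) = -773/1472

y_0 = S_0(0) = a_0 = 5
y_1 = S_1(0) = a_1 = 0
y_2 = S_2(0) = a_2 = -1
y_3 = S_2(2) = -5
t_q=5/4 is in segment 1 (τ=1/4); S_1(τ)=-773/1472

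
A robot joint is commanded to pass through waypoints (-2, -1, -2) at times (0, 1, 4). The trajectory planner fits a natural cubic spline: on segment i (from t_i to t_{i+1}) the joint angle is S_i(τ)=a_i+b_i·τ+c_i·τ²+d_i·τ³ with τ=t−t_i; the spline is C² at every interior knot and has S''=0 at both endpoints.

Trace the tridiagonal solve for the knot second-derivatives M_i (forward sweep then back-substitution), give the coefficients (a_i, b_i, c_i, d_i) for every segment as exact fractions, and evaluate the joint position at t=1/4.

  seg 0: a=-2 b=7/6 c=0 d=-1/6
  seg 1: a=-1 b=2/3 c=-1/2 d=1/18
S(1/4) = -219/128

Δ: Δ0=1, Δ1=-1/3
row 1: diag=8, rhs=-8; c'=3/8, d'=-1
back: M1=-1
M: M0=0, M1=-1, M2=0
seg 0: a=-2, c=M0/2=0, d=(M1−M0)/(6·1)=-1/6, b=Δ0−h0·(2M0+M1)/6=7/6
seg 1: a=-1, c=M1/2=-1/2, d=(M2−M1)/(6·3)=1/18, b=Δ1−h1·(2M1+M2)/6=2/3
t_q=1/4 → seg 0, τ=1/4; S=-2+7/6·τ+0·τ²+-1/6·τ³=-219/128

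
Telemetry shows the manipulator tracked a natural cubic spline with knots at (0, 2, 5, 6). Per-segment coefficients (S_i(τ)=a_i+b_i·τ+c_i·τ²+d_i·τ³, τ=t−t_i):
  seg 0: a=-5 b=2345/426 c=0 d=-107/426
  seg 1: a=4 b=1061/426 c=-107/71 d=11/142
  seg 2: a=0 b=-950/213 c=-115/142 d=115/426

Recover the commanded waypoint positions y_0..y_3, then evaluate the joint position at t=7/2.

y_0 = S_0(0) = a_0 = -5
y_1 = S_1(0) = a_1 = 4
y_2 = S_2(0) = a_2 = 0
y_3 = S_2(1) = -5
t_q=7/2 is in segment 1 (τ=3/2); S_1(τ)=5233/1136

y_0=-5 y_1=4 y_2=0 y_3=-5
S(7/2) = 5233/1136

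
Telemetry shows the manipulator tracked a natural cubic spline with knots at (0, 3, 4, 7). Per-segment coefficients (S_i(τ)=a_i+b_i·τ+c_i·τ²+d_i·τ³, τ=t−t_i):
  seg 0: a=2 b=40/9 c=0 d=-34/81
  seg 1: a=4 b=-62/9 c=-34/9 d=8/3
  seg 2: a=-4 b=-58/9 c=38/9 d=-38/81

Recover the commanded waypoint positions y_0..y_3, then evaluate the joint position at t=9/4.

y_0=2 y_1=4 y_2=-4 y_3=2
S(9/4) = 231/32

y_0 = S_0(0) = a_0 = 2
y_1 = S_1(0) = a_1 = 4
y_2 = S_2(0) = a_2 = -4
y_3 = S_2(3) = 2
t_q=9/4 is in segment 0 (τ=9/4); S_0(τ)=231/32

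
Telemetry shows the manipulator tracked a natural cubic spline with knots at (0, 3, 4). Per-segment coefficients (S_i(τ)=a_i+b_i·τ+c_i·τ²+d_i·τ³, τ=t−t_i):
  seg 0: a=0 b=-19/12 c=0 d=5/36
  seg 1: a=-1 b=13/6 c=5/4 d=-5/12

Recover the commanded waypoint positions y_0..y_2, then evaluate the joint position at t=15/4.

y_0 = S_0(0) = a_0 = 0
y_1 = S_1(0) = a_1 = -1
y_2 = S_1(1) = 2
t_q=15/4 is in segment 1 (τ=3/4); S_1(τ)=295/256

y_0=0 y_1=-1 y_2=2
S(15/4) = 295/256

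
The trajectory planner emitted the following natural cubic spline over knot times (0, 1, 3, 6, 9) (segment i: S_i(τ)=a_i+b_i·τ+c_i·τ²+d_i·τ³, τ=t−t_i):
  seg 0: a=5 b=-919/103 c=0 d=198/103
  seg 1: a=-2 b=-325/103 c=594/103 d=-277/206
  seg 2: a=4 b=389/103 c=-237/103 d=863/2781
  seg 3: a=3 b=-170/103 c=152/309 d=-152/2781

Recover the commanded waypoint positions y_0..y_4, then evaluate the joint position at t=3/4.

y_0 = S_0(0) = a_0 = 5
y_1 = S_1(0) = a_1 = -2
y_2 = S_2(0) = a_2 = 4
y_3 = S_3(0) = a_3 = 3
y_4 = S_3(3) = 1
t_q=3/4 is in segment 0 (τ=3/4); S_0(τ)=-2903/3296

y_0=5 y_1=-2 y_2=4 y_3=3 y_4=1
S(3/4) = -2903/3296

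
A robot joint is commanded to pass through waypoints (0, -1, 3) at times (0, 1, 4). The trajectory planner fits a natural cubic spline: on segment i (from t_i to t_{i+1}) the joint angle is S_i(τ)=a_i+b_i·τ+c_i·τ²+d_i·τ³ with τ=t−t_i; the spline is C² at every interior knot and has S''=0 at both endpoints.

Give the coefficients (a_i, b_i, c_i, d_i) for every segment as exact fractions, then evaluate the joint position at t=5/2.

  seg 0: a=0 b=-31/24 c=0 d=7/24
  seg 1: a=-1 b=-5/12 c=7/8 d=-7/72
S(5/2) = 1/64

Δ: Δ0=-1, Δ1=4/3
row 1: diag=8, rhs=14; c'=3/8, d'=7/4
back: M1=7/4
M: M0=0, M1=7/4, M2=0
seg 0: a=0, c=M0/2=0, d=(M1−M0)/(6·1)=7/24, b=Δ0−h0·(2M0+M1)/6=-31/24
seg 1: a=-1, c=M1/2=7/8, d=(M2−M1)/(6·3)=-7/72, b=Δ1−h1·(2M1+M2)/6=-5/12
t_q=5/2 → seg 1, τ=3/2; S=-1+-5/12·τ+7/8·τ²+-7/72·τ³=1/64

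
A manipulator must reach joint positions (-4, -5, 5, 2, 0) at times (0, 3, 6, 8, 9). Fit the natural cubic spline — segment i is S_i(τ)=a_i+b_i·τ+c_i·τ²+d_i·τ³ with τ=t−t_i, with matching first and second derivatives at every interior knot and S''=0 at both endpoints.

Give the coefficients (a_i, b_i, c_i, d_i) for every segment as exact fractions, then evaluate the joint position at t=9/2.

  seg 0: a=-4 b=-179/103 c=0 d=434/2781
  seg 1: a=-5 b=255/103 c=434/309 d=-1037/2781
  seg 2: a=5 b=86/103 c=-201/103 d=323/824
  seg 3: a=2 b=-467/206 c=165/412 d=-55/412
S(9/2) = 507/824

Δ: Δ0=-1/3, Δ1=10/3, Δ2=-3/2, Δ3=-2
row 1: diag=12, rhs=22; c'=1/4, d'=11/6
row 2: denom=10−3·1/4=37/4; d'=(-29−3·11/6)/(37/4)=-138/37
row 3: denom=6−2·8/37=206/37; d'=(-3−2·-138/37)/(206/37)=165/206
back: M3=165/206
back: M2=-138/37−8/37·165/206=-402/103
back: M1=11/6−1/4·-402/103=868/309
M: M0=0, M1=868/309, M2=-402/103, M3=165/206, M4=0
seg 0: a=-4, c=M0/2=0, d=(M1−M0)/(6·3)=434/2781, b=Δ0−h0·(2M0+M1)/6=-179/103
seg 1: a=-5, c=M1/2=434/309, d=(M2−M1)/(6·3)=-1037/2781, b=Δ1−h1·(2M1+M2)/6=255/103
seg 2: a=5, c=M2/2=-201/103, d=(M3−M2)/(6·2)=323/824, b=Δ2−h2·(2M2+M3)/6=86/103
seg 3: a=2, c=M3/2=165/412, d=(M4−M3)/(6·1)=-55/412, b=Δ3−h3·(2M3+M4)/6=-467/206
t_q=9/2 → seg 1, τ=3/2; S=-5+255/103·τ+434/309·τ²+-1037/2781·τ³=507/824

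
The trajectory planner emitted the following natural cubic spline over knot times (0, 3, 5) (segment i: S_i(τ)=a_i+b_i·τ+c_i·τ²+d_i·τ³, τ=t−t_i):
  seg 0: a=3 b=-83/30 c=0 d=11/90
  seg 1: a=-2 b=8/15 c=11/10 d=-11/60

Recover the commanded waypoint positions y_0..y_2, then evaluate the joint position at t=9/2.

y_0 = S_0(0) = a_0 = 3
y_1 = S_1(0) = a_1 = -2
y_2 = S_1(2) = 2
t_q=9/2 is in segment 1 (τ=3/2); S_1(τ)=21/32

y_0=3 y_1=-2 y_2=2
S(9/2) = 21/32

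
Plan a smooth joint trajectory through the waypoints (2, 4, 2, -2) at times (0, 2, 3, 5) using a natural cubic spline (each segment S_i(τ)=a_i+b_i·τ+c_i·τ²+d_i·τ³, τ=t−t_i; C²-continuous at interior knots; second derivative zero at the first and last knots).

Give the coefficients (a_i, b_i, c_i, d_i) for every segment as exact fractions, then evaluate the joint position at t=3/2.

  seg 0: a=2 b=71/35 c=0 d=-9/35
  seg 1: a=4 b=-37/35 c=-54/35 d=3/5
  seg 2: a=2 b=-82/35 c=9/35 d=-3/70
S(3/2) = 167/40

Δ: Δ0=1, Δ1=-2, Δ2=-2
row 1: diag=6, rhs=-18; c'=1/6, d'=-3
row 2: denom=6−1·1/6=35/6; d'=(0−1·-3)/(35/6)=18/35
back: M2=18/35
back: M1=-3−1/6·18/35=-108/35
M: M0=0, M1=-108/35, M2=18/35, M3=0
seg 0: a=2, c=M0/2=0, d=(M1−M0)/(6·2)=-9/35, b=Δ0−h0·(2M0+M1)/6=71/35
seg 1: a=4, c=M1/2=-54/35, d=(M2−M1)/(6·1)=3/5, b=Δ1−h1·(2M1+M2)/6=-37/35
seg 2: a=2, c=M2/2=9/35, d=(M3−M2)/(6·2)=-3/70, b=Δ2−h2·(2M2+M3)/6=-82/35
t_q=3/2 → seg 0, τ=3/2; S=2+71/35·τ+0·τ²+-9/35·τ³=167/40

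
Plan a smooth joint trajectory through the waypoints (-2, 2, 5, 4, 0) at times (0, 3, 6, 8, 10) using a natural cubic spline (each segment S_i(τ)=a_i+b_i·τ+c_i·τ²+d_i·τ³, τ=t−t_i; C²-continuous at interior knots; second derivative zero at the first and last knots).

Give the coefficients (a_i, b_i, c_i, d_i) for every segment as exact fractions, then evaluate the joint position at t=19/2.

Δ: Δ0=4/3, Δ1=1, Δ2=-1/2, Δ3=-2
row 1: diag=12, rhs=-2; c'=1/4, d'=-1/6
row 2: denom=10−3·1/4=37/4; d'=(-9−3·-1/6)/(37/4)=-34/37
row 3: denom=8−2·8/37=280/37; d'=(-9−2·-34/37)/(280/37)=-53/56
back: M3=-53/56
back: M2=-34/37−8/37·-53/56=-5/7
back: M1=-1/6−1/4·-5/7=1/84
M: M0=0, M1=1/84, M2=-5/7, M3=-53/56, M4=0
seg 0: a=-2, c=M0/2=0, d=(M1−M0)/(6·3)=1/1512, b=Δ0−h0·(2M0+M1)/6=223/168
seg 1: a=2, c=M1/2=1/168, d=(M2−M1)/(6·3)=-61/1512, b=Δ1−h1·(2M1+M2)/6=113/84
seg 2: a=5, c=M2/2=-5/14, d=(M3−M2)/(6·2)=-13/672, b=Δ2−h2·(2M2+M3)/6=7/24
seg 3: a=4, c=M3/2=-53/112, d=(M4−M3)/(6·2)=53/672, b=Δ3−h3·(2M3+M4)/6=-115/84
t_q=19/2 → seg 3, τ=3/2; S=4+-115/84·τ+-53/112·τ²+53/672·τ³=2057/1792

  seg 0: a=-2 b=223/168 c=0 d=1/1512
  seg 1: a=2 b=113/84 c=1/168 d=-61/1512
  seg 2: a=5 b=7/24 c=-5/14 d=-13/672
  seg 3: a=4 b=-115/84 c=-53/112 d=53/672
S(19/2) = 2057/1792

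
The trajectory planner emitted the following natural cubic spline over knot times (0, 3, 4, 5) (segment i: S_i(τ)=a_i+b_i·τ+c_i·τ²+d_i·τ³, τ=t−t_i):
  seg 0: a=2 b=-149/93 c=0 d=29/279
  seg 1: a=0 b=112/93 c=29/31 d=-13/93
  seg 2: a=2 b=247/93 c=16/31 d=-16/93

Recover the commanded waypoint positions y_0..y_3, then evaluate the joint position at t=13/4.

y_0=2 y_1=0 y_2=2 y_3=5
S(13/4) = 709/1984

y_0 = S_0(0) = a_0 = 2
y_1 = S_1(0) = a_1 = 0
y_2 = S_2(0) = a_2 = 2
y_3 = S_2(1) = 5
t_q=13/4 is in segment 1 (τ=1/4); S_1(τ)=709/1984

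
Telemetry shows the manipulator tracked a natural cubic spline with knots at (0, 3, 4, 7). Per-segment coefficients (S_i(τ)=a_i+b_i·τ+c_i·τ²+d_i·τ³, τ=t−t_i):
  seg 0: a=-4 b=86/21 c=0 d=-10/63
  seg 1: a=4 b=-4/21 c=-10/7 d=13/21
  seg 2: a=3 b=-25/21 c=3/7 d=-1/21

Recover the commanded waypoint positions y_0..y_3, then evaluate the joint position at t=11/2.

y_0 = S_0(0) = a_0 = -4
y_1 = S_1(0) = a_1 = 4
y_2 = S_2(0) = a_2 = 3
y_3 = S_2(3) = 2
t_q=11/2 is in segment 2 (τ=3/2); S_2(τ)=113/56

y_0=-4 y_1=4 y_2=3 y_3=2
S(11/2) = 113/56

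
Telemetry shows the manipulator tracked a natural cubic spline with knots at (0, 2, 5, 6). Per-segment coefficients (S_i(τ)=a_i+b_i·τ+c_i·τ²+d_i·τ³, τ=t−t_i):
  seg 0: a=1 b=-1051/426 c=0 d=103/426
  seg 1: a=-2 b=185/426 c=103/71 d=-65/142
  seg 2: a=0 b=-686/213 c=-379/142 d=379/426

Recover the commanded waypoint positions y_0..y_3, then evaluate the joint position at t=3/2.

y_0=1 y_1=-2 y_2=0 y_3=-5
S(3/2) = -2141/1136

y_0 = S_0(0) = a_0 = 1
y_1 = S_1(0) = a_1 = -2
y_2 = S_2(0) = a_2 = 0
y_3 = S_2(1) = -5
t_q=3/2 is in segment 0 (τ=3/2); S_0(τ)=-2141/1136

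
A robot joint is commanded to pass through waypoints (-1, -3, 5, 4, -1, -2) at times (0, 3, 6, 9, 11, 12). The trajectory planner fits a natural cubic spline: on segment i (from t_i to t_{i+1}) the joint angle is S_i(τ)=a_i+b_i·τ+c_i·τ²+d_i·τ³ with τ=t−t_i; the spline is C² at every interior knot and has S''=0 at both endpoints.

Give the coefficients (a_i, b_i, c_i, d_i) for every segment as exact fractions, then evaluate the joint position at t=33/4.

Δ: Δ0=-2/3, Δ1=8/3, Δ2=-1/3, Δ3=-5/2, Δ4=-1
row 1: diag=12, rhs=20; c'=1/4, d'=5/3
row 2: denom=12−3·1/4=45/4; d'=(-18−3·5/3)/(45/4)=-92/45
row 3: denom=10−3·4/15=46/5; d'=(-13−3·-92/45)/(46/5)=-103/138
row 4: denom=6−2·5/23=128/23; d'=(9−2·-103/138)/(128/23)=181/96
back: M4=181/96
back: M3=-103/138−5/23·181/96=-37/32
back: M2=-92/45−4/15·-37/32=-125/72
back: M1=5/3−1/4·-125/72=605/288
M: M0=0, M1=605/288, M2=-125/72, M3=-37/32, M4=181/96, M5=0
seg 0: a=-1, c=M0/2=0, d=(M1−M0)/(6·3)=605/5184, b=Δ0−h0·(2M0+M1)/6=-989/576
seg 1: a=-3, c=M1/2=605/576, d=(M2−M1)/(6·3)=-1105/5184, b=Δ1−h1·(2M1+M2)/6=413/288
seg 2: a=5, c=M2/2=-125/144, d=(M3−M2)/(6·3)=167/5184, b=Δ2−h2·(2M2+M3)/6=1141/576
seg 3: a=4, c=M3/2=-37/64, d=(M4−M3)/(6·2)=73/288, b=Δ3−h3·(2M3+M4)/6=-679/288
seg 4: a=-1, c=M4/2=181/192, d=(M5−M4)/(6·1)=-181/576, b=Δ4−h4·(2M4+M5)/6=-469/288
t_q=33/4 → seg 2, τ=9/4; S=5+1141/576·τ+-125/144·τ²+167/5184·τ³=22239/4096

  seg 0: a=-1 b=-989/576 c=0 d=605/5184
  seg 1: a=-3 b=413/288 c=605/576 d=-1105/5184
  seg 2: a=5 b=1141/576 c=-125/144 d=167/5184
  seg 3: a=4 b=-679/288 c=-37/64 d=73/288
  seg 4: a=-1 b=-469/288 c=181/192 d=-181/576
S(33/4) = 22239/4096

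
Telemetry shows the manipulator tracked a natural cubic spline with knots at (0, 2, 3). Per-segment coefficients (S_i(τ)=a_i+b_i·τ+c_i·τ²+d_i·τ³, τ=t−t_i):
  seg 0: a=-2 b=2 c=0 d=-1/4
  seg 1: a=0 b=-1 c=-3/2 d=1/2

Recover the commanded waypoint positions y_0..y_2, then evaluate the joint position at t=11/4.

y_0 = S_0(0) = a_0 = -2
y_1 = S_1(0) = a_1 = 0
y_2 = S_1(1) = -2
t_q=11/4 is in segment 1 (τ=3/4); S_1(τ)=-177/128

y_0=-2 y_1=0 y_2=-2
S(11/4) = -177/128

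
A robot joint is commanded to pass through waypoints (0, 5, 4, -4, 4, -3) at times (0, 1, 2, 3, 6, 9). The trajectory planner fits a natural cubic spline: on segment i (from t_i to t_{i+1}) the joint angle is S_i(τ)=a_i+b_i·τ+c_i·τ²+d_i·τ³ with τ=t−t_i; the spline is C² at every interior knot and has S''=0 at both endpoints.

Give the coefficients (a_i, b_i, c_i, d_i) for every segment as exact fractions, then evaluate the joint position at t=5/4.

Δ: Δ0=5, Δ1=-1, Δ2=-8, Δ3=8/3, Δ4=-7/3
row 1: diag=4, rhs=-36; c'=1/4, d'=-9
row 2: denom=4−1·1/4=15/4; d'=(-42−1·-9)/(15/4)=-44/5
row 3: denom=8−1·4/15=116/15; d'=(64−1·-44/5)/(116/15)=273/29
row 4: denom=12−3·45/116=1257/116; d'=(-30−3·273/29)/(1257/116)=-2252/419
back: M4=-2252/419
back: M3=273/29−45/116·-2252/419=4818/419
back: M2=-44/5−4/15·4818/419=-4972/419
back: M1=-9−1/4·-4972/419=-2528/419
M: M0=0, M1=-2528/419, M2=-4972/419, M3=4818/419, M4=-2252/419, M5=0
seg 0: a=0, c=M0/2=0, d=(M1−M0)/(6·1)=-1264/1257, b=Δ0−h0·(2M0+M1)/6=7549/1257
seg 1: a=5, c=M1/2=-1264/419, d=(M2−M1)/(6·1)=-1222/1257, b=Δ1−h1·(2M1+M2)/6=3757/1257
seg 2: a=4, c=M2/2=-2486/419, d=(M3−M2)/(6·1)=4895/1257, b=Δ2−h2·(2M2+M3)/6=-7493/1257
seg 3: a=-4, c=M3/2=2409/419, d=(M4−M3)/(6·3)=-3535/3771, b=Δ3−h3·(2M3+M4)/6=-7724/1257
seg 4: a=4, c=M4/2=-1126/419, d=(M5−M4)/(6·3)=1126/3771, b=Δ4−h4·(2M4+M5)/6=3823/1257
t_q=5/4 → seg 1, τ=1/4; S=5+3757/1257·τ+-1264/419·τ²+-1222/1257·τ³=74327/13408

  seg 0: a=0 b=7549/1257 c=0 d=-1264/1257
  seg 1: a=5 b=3757/1257 c=-1264/419 d=-1222/1257
  seg 2: a=4 b=-7493/1257 c=-2486/419 d=4895/1257
  seg 3: a=-4 b=-7724/1257 c=2409/419 d=-3535/3771
  seg 4: a=4 b=3823/1257 c=-1126/419 d=1126/3771
S(5/4) = 74327/13408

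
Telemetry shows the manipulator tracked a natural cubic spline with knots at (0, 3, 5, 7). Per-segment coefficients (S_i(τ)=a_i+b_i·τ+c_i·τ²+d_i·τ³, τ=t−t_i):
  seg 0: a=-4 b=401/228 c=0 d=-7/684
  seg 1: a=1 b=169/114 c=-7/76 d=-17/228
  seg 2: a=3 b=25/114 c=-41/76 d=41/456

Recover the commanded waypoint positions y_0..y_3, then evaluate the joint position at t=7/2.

y_0 = S_0(0) = a_0 = -4
y_1 = S_1(0) = a_1 = 1
y_2 = S_2(0) = a_2 = 3
y_3 = S_2(2) = 2
t_q=7/2 is in segment 1 (τ=1/2); S_1(τ)=1039/608

y_0=-4 y_1=1 y_2=3 y_3=2
S(7/2) = 1039/608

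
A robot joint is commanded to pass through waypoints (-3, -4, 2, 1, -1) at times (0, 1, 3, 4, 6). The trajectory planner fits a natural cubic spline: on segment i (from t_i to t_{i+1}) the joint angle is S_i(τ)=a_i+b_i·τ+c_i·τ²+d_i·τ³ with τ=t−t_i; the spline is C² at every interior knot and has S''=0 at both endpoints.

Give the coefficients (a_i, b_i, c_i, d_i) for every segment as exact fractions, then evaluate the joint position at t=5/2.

Δ: Δ0=-1, Δ1=3, Δ2=-1, Δ3=-1
row 1: diag=6, rhs=24; c'=1/3, d'=4
row 2: denom=6−2·1/3=16/3; d'=(-24−2·4)/(16/3)=-6
row 3: denom=6−1·3/16=93/16; d'=(0−1·-6)/(93/16)=32/31
back: M3=32/31
back: M2=-6−3/16·32/31=-192/31
back: M1=4−1/3·-192/31=188/31
M: M0=0, M1=188/31, M2=-192/31, M3=32/31, M4=0
seg 0: a=-3, c=M0/2=0, d=(M1−M0)/(6·1)=94/93, b=Δ0−h0·(2M0+M1)/6=-187/93
seg 1: a=-4, c=M1/2=94/31, d=(M2−M1)/(6·2)=-95/93, b=Δ1−h1·(2M1+M2)/6=95/93
seg 2: a=2, c=M2/2=-96/31, d=(M3−M2)/(6·1)=112/93, b=Δ2−h2·(2M2+M3)/6=83/93
seg 3: a=1, c=M3/2=16/31, d=(M4−M3)/(6·2)=-8/93, b=Δ3−h3·(2M3+M4)/6=-157/93
t_q=5/2 → seg 1, τ=3/2; S=-4+95/93·τ+94/31·τ²+-95/93·τ³=225/248

  seg 0: a=-3 b=-187/93 c=0 d=94/93
  seg 1: a=-4 b=95/93 c=94/31 d=-95/93
  seg 2: a=2 b=83/93 c=-96/31 d=112/93
  seg 3: a=1 b=-157/93 c=16/31 d=-8/93
S(5/2) = 225/248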